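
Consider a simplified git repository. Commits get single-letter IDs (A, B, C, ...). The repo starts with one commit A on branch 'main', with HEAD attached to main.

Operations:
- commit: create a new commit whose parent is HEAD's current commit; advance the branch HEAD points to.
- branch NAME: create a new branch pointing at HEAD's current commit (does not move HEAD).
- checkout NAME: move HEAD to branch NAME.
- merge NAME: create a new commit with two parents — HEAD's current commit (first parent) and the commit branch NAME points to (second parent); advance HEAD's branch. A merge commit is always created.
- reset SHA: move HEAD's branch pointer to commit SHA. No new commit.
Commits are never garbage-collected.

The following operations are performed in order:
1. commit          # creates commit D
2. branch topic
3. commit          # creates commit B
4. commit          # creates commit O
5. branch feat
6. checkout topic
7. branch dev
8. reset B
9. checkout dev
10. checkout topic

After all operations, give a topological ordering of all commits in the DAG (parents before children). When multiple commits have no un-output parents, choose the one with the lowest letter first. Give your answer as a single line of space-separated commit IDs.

Answer: A D B O

Derivation:
After op 1 (commit): HEAD=main@D [main=D]
After op 2 (branch): HEAD=main@D [main=D topic=D]
After op 3 (commit): HEAD=main@B [main=B topic=D]
After op 4 (commit): HEAD=main@O [main=O topic=D]
After op 5 (branch): HEAD=main@O [feat=O main=O topic=D]
After op 6 (checkout): HEAD=topic@D [feat=O main=O topic=D]
After op 7 (branch): HEAD=topic@D [dev=D feat=O main=O topic=D]
After op 8 (reset): HEAD=topic@B [dev=D feat=O main=O topic=B]
After op 9 (checkout): HEAD=dev@D [dev=D feat=O main=O topic=B]
After op 10 (checkout): HEAD=topic@B [dev=D feat=O main=O topic=B]
commit A: parents=[]
commit B: parents=['D']
commit D: parents=['A']
commit O: parents=['B']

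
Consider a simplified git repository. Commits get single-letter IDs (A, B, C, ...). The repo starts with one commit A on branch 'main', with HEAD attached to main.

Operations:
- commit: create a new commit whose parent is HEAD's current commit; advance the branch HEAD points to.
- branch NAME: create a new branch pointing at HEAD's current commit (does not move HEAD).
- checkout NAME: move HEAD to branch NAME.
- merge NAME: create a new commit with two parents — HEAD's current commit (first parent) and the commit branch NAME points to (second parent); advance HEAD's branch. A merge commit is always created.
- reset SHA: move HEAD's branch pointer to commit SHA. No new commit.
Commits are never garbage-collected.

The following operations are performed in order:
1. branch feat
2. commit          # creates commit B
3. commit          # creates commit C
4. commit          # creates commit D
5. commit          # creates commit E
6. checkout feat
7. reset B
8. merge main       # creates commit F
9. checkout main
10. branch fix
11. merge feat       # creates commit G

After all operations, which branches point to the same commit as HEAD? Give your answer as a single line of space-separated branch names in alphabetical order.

After op 1 (branch): HEAD=main@A [feat=A main=A]
After op 2 (commit): HEAD=main@B [feat=A main=B]
After op 3 (commit): HEAD=main@C [feat=A main=C]
After op 4 (commit): HEAD=main@D [feat=A main=D]
After op 5 (commit): HEAD=main@E [feat=A main=E]
After op 6 (checkout): HEAD=feat@A [feat=A main=E]
After op 7 (reset): HEAD=feat@B [feat=B main=E]
After op 8 (merge): HEAD=feat@F [feat=F main=E]
After op 9 (checkout): HEAD=main@E [feat=F main=E]
After op 10 (branch): HEAD=main@E [feat=F fix=E main=E]
After op 11 (merge): HEAD=main@G [feat=F fix=E main=G]

Answer: main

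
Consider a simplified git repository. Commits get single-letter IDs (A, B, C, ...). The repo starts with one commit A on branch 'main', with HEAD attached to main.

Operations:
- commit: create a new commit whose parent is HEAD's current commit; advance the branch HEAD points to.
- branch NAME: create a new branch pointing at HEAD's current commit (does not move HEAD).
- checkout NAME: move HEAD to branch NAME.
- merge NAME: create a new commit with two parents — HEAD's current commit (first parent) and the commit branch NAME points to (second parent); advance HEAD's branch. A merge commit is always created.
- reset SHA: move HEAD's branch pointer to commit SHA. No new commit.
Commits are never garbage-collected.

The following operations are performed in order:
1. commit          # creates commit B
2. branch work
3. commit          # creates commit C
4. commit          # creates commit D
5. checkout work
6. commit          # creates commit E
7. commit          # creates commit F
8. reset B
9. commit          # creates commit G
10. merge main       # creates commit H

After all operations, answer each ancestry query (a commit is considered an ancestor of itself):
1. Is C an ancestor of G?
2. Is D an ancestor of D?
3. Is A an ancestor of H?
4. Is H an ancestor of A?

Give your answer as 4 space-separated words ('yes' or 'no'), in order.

After op 1 (commit): HEAD=main@B [main=B]
After op 2 (branch): HEAD=main@B [main=B work=B]
After op 3 (commit): HEAD=main@C [main=C work=B]
After op 4 (commit): HEAD=main@D [main=D work=B]
After op 5 (checkout): HEAD=work@B [main=D work=B]
After op 6 (commit): HEAD=work@E [main=D work=E]
After op 7 (commit): HEAD=work@F [main=D work=F]
After op 8 (reset): HEAD=work@B [main=D work=B]
After op 9 (commit): HEAD=work@G [main=D work=G]
After op 10 (merge): HEAD=work@H [main=D work=H]
ancestors(G) = {A,B,G}; C in? no
ancestors(D) = {A,B,C,D}; D in? yes
ancestors(H) = {A,B,C,D,G,H}; A in? yes
ancestors(A) = {A}; H in? no

Answer: no yes yes no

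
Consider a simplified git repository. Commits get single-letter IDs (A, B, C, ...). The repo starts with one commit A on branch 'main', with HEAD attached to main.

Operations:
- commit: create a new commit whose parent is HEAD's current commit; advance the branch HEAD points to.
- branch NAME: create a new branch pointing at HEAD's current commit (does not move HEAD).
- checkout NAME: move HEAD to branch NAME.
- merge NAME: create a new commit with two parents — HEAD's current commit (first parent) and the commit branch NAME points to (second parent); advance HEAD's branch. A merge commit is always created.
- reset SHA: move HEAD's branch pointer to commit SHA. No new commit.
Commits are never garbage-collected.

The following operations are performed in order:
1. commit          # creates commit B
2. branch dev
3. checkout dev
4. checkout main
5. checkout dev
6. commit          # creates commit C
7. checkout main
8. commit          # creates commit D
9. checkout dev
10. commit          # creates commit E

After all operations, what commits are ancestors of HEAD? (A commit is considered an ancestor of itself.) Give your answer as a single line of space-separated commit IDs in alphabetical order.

Answer: A B C E

Derivation:
After op 1 (commit): HEAD=main@B [main=B]
After op 2 (branch): HEAD=main@B [dev=B main=B]
After op 3 (checkout): HEAD=dev@B [dev=B main=B]
After op 4 (checkout): HEAD=main@B [dev=B main=B]
After op 5 (checkout): HEAD=dev@B [dev=B main=B]
After op 6 (commit): HEAD=dev@C [dev=C main=B]
After op 7 (checkout): HEAD=main@B [dev=C main=B]
After op 8 (commit): HEAD=main@D [dev=C main=D]
After op 9 (checkout): HEAD=dev@C [dev=C main=D]
After op 10 (commit): HEAD=dev@E [dev=E main=D]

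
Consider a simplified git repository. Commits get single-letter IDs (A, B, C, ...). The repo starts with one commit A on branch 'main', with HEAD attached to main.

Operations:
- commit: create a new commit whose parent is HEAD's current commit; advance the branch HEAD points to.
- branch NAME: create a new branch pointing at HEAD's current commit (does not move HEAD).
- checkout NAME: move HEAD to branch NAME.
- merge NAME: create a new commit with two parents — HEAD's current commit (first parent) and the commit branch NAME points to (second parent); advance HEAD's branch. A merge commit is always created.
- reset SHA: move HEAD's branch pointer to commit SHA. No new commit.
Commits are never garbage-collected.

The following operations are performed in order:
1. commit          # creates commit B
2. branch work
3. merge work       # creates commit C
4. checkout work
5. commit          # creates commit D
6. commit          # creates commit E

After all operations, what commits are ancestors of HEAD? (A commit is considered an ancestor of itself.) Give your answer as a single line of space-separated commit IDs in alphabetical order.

After op 1 (commit): HEAD=main@B [main=B]
After op 2 (branch): HEAD=main@B [main=B work=B]
After op 3 (merge): HEAD=main@C [main=C work=B]
After op 4 (checkout): HEAD=work@B [main=C work=B]
After op 5 (commit): HEAD=work@D [main=C work=D]
After op 6 (commit): HEAD=work@E [main=C work=E]

Answer: A B D E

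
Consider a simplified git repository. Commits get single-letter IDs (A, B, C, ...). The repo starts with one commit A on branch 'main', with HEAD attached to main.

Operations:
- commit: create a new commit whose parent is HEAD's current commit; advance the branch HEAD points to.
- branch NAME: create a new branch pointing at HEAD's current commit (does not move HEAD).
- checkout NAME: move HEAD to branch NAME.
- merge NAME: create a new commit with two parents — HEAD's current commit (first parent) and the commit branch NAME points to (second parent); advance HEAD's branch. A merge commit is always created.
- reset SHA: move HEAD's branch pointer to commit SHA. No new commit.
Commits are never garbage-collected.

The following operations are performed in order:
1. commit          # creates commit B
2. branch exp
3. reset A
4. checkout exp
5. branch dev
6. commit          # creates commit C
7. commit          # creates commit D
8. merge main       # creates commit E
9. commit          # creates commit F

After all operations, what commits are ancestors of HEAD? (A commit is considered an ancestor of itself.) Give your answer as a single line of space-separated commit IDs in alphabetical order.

After op 1 (commit): HEAD=main@B [main=B]
After op 2 (branch): HEAD=main@B [exp=B main=B]
After op 3 (reset): HEAD=main@A [exp=B main=A]
After op 4 (checkout): HEAD=exp@B [exp=B main=A]
After op 5 (branch): HEAD=exp@B [dev=B exp=B main=A]
After op 6 (commit): HEAD=exp@C [dev=B exp=C main=A]
After op 7 (commit): HEAD=exp@D [dev=B exp=D main=A]
After op 8 (merge): HEAD=exp@E [dev=B exp=E main=A]
After op 9 (commit): HEAD=exp@F [dev=B exp=F main=A]

Answer: A B C D E F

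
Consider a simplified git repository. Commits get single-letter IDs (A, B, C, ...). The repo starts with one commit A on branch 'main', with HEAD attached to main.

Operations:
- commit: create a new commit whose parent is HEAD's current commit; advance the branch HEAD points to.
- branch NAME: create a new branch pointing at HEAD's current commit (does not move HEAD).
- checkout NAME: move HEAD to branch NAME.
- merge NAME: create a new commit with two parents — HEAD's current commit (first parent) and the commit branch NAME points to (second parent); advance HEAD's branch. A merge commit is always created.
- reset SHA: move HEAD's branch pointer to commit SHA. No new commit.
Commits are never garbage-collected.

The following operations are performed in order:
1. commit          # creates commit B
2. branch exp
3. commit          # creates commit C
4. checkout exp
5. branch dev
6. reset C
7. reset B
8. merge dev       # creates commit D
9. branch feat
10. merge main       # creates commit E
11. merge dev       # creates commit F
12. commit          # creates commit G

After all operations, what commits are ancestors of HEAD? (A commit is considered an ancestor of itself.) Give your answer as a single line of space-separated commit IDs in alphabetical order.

Answer: A B C D E F G

Derivation:
After op 1 (commit): HEAD=main@B [main=B]
After op 2 (branch): HEAD=main@B [exp=B main=B]
After op 3 (commit): HEAD=main@C [exp=B main=C]
After op 4 (checkout): HEAD=exp@B [exp=B main=C]
After op 5 (branch): HEAD=exp@B [dev=B exp=B main=C]
After op 6 (reset): HEAD=exp@C [dev=B exp=C main=C]
After op 7 (reset): HEAD=exp@B [dev=B exp=B main=C]
After op 8 (merge): HEAD=exp@D [dev=B exp=D main=C]
After op 9 (branch): HEAD=exp@D [dev=B exp=D feat=D main=C]
After op 10 (merge): HEAD=exp@E [dev=B exp=E feat=D main=C]
After op 11 (merge): HEAD=exp@F [dev=B exp=F feat=D main=C]
After op 12 (commit): HEAD=exp@G [dev=B exp=G feat=D main=C]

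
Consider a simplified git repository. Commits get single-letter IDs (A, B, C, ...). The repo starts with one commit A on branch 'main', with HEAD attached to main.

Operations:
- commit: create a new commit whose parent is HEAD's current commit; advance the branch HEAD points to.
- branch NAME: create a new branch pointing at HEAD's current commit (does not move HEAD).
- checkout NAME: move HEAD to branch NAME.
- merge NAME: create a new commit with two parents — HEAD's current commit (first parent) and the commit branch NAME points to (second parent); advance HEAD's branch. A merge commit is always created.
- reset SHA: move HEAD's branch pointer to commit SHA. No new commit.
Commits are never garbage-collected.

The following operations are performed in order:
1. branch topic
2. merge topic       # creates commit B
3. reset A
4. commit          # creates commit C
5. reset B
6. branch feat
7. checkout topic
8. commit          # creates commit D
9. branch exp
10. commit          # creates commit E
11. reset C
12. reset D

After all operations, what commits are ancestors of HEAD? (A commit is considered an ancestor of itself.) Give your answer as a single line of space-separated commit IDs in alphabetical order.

Answer: A D

Derivation:
After op 1 (branch): HEAD=main@A [main=A topic=A]
After op 2 (merge): HEAD=main@B [main=B topic=A]
After op 3 (reset): HEAD=main@A [main=A topic=A]
After op 4 (commit): HEAD=main@C [main=C topic=A]
After op 5 (reset): HEAD=main@B [main=B topic=A]
After op 6 (branch): HEAD=main@B [feat=B main=B topic=A]
After op 7 (checkout): HEAD=topic@A [feat=B main=B topic=A]
After op 8 (commit): HEAD=topic@D [feat=B main=B topic=D]
After op 9 (branch): HEAD=topic@D [exp=D feat=B main=B topic=D]
After op 10 (commit): HEAD=topic@E [exp=D feat=B main=B topic=E]
After op 11 (reset): HEAD=topic@C [exp=D feat=B main=B topic=C]
After op 12 (reset): HEAD=topic@D [exp=D feat=B main=B topic=D]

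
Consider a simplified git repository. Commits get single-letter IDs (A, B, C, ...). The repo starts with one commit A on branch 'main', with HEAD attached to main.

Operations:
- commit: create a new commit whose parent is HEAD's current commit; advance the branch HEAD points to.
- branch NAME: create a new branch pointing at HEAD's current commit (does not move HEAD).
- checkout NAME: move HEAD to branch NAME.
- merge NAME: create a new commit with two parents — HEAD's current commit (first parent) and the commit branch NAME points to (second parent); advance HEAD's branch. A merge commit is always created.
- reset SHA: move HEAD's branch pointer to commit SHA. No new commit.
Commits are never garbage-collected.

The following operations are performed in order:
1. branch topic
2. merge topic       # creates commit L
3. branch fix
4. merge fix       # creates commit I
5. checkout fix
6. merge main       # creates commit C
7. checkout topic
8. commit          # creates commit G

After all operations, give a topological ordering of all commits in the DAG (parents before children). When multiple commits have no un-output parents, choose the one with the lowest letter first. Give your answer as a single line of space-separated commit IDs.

Answer: A G L I C

Derivation:
After op 1 (branch): HEAD=main@A [main=A topic=A]
After op 2 (merge): HEAD=main@L [main=L topic=A]
After op 3 (branch): HEAD=main@L [fix=L main=L topic=A]
After op 4 (merge): HEAD=main@I [fix=L main=I topic=A]
After op 5 (checkout): HEAD=fix@L [fix=L main=I topic=A]
After op 6 (merge): HEAD=fix@C [fix=C main=I topic=A]
After op 7 (checkout): HEAD=topic@A [fix=C main=I topic=A]
After op 8 (commit): HEAD=topic@G [fix=C main=I topic=G]
commit A: parents=[]
commit C: parents=['L', 'I']
commit G: parents=['A']
commit I: parents=['L', 'L']
commit L: parents=['A', 'A']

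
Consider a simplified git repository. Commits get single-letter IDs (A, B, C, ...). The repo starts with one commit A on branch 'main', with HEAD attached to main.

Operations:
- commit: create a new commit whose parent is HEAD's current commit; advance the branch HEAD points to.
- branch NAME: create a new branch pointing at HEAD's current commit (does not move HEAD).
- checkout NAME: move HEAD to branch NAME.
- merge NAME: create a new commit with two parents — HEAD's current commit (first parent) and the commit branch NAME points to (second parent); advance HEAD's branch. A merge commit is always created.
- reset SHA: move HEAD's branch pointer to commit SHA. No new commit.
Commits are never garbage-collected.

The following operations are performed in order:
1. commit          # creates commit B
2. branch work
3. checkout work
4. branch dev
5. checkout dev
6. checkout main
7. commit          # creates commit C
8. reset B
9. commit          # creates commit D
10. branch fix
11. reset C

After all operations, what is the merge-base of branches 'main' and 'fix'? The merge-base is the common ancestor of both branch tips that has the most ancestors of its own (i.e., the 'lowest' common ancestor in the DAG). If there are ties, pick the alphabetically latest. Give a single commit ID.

After op 1 (commit): HEAD=main@B [main=B]
After op 2 (branch): HEAD=main@B [main=B work=B]
After op 3 (checkout): HEAD=work@B [main=B work=B]
After op 4 (branch): HEAD=work@B [dev=B main=B work=B]
After op 5 (checkout): HEAD=dev@B [dev=B main=B work=B]
After op 6 (checkout): HEAD=main@B [dev=B main=B work=B]
After op 7 (commit): HEAD=main@C [dev=B main=C work=B]
After op 8 (reset): HEAD=main@B [dev=B main=B work=B]
After op 9 (commit): HEAD=main@D [dev=B main=D work=B]
After op 10 (branch): HEAD=main@D [dev=B fix=D main=D work=B]
After op 11 (reset): HEAD=main@C [dev=B fix=D main=C work=B]
ancestors(main=C): ['A', 'B', 'C']
ancestors(fix=D): ['A', 'B', 'D']
common: ['A', 'B']

Answer: B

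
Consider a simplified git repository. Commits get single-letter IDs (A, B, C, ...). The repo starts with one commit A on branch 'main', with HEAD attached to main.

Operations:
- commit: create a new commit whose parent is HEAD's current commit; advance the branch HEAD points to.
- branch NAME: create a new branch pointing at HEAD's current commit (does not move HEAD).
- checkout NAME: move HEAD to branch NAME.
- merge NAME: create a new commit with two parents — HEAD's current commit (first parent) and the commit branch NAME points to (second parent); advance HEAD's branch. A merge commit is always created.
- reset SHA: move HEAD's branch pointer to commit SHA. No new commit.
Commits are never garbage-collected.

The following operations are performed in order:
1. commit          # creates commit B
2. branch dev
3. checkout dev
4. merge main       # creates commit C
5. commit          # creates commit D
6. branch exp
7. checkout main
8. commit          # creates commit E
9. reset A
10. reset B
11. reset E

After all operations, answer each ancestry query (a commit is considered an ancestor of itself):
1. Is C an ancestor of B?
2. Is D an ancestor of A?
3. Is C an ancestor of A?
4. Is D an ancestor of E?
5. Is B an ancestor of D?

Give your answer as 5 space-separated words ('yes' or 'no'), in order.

After op 1 (commit): HEAD=main@B [main=B]
After op 2 (branch): HEAD=main@B [dev=B main=B]
After op 3 (checkout): HEAD=dev@B [dev=B main=B]
After op 4 (merge): HEAD=dev@C [dev=C main=B]
After op 5 (commit): HEAD=dev@D [dev=D main=B]
After op 6 (branch): HEAD=dev@D [dev=D exp=D main=B]
After op 7 (checkout): HEAD=main@B [dev=D exp=D main=B]
After op 8 (commit): HEAD=main@E [dev=D exp=D main=E]
After op 9 (reset): HEAD=main@A [dev=D exp=D main=A]
After op 10 (reset): HEAD=main@B [dev=D exp=D main=B]
After op 11 (reset): HEAD=main@E [dev=D exp=D main=E]
ancestors(B) = {A,B}; C in? no
ancestors(A) = {A}; D in? no
ancestors(A) = {A}; C in? no
ancestors(E) = {A,B,E}; D in? no
ancestors(D) = {A,B,C,D}; B in? yes

Answer: no no no no yes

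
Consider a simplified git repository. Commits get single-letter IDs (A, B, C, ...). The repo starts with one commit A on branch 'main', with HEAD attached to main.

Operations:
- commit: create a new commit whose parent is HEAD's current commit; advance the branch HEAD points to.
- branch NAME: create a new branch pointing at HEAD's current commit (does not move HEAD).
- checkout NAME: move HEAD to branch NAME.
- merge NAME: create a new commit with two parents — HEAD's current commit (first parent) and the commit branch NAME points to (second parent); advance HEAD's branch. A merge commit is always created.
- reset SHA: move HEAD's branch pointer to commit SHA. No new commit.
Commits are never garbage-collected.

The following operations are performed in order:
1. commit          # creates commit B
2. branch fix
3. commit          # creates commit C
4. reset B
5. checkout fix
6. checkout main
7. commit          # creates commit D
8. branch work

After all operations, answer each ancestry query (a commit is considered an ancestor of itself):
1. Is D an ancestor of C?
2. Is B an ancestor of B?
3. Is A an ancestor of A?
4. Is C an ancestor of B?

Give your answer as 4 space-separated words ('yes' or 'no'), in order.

After op 1 (commit): HEAD=main@B [main=B]
After op 2 (branch): HEAD=main@B [fix=B main=B]
After op 3 (commit): HEAD=main@C [fix=B main=C]
After op 4 (reset): HEAD=main@B [fix=B main=B]
After op 5 (checkout): HEAD=fix@B [fix=B main=B]
After op 6 (checkout): HEAD=main@B [fix=B main=B]
After op 7 (commit): HEAD=main@D [fix=B main=D]
After op 8 (branch): HEAD=main@D [fix=B main=D work=D]
ancestors(C) = {A,B,C}; D in? no
ancestors(B) = {A,B}; B in? yes
ancestors(A) = {A}; A in? yes
ancestors(B) = {A,B}; C in? no

Answer: no yes yes no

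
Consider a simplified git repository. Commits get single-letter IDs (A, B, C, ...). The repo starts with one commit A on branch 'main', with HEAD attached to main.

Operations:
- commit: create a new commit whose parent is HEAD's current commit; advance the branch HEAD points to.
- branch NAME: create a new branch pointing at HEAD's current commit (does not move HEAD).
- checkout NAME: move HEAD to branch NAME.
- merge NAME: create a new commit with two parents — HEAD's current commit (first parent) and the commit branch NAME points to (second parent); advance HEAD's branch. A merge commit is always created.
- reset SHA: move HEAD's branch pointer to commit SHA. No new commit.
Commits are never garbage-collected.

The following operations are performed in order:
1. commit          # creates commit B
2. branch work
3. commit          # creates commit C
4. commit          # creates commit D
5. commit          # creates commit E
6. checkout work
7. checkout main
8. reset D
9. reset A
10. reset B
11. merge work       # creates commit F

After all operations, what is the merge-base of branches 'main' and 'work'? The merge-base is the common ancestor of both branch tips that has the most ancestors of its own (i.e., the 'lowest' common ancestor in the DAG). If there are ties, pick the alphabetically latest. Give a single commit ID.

After op 1 (commit): HEAD=main@B [main=B]
After op 2 (branch): HEAD=main@B [main=B work=B]
After op 3 (commit): HEAD=main@C [main=C work=B]
After op 4 (commit): HEAD=main@D [main=D work=B]
After op 5 (commit): HEAD=main@E [main=E work=B]
After op 6 (checkout): HEAD=work@B [main=E work=B]
After op 7 (checkout): HEAD=main@E [main=E work=B]
After op 8 (reset): HEAD=main@D [main=D work=B]
After op 9 (reset): HEAD=main@A [main=A work=B]
After op 10 (reset): HEAD=main@B [main=B work=B]
After op 11 (merge): HEAD=main@F [main=F work=B]
ancestors(main=F): ['A', 'B', 'F']
ancestors(work=B): ['A', 'B']
common: ['A', 'B']

Answer: B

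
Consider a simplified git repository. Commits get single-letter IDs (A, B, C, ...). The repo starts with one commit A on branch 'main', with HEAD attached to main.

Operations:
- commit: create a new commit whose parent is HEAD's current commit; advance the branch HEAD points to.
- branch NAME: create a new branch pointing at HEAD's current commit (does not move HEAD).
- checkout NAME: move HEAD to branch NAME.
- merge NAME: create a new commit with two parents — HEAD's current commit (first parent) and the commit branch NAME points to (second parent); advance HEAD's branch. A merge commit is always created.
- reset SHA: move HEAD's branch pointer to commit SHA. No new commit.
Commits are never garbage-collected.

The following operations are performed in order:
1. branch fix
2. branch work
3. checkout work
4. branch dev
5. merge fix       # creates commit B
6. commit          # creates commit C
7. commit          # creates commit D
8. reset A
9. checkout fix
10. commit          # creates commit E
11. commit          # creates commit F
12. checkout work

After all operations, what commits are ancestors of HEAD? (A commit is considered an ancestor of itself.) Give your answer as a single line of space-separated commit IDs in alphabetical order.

After op 1 (branch): HEAD=main@A [fix=A main=A]
After op 2 (branch): HEAD=main@A [fix=A main=A work=A]
After op 3 (checkout): HEAD=work@A [fix=A main=A work=A]
After op 4 (branch): HEAD=work@A [dev=A fix=A main=A work=A]
After op 5 (merge): HEAD=work@B [dev=A fix=A main=A work=B]
After op 6 (commit): HEAD=work@C [dev=A fix=A main=A work=C]
After op 7 (commit): HEAD=work@D [dev=A fix=A main=A work=D]
After op 8 (reset): HEAD=work@A [dev=A fix=A main=A work=A]
After op 9 (checkout): HEAD=fix@A [dev=A fix=A main=A work=A]
After op 10 (commit): HEAD=fix@E [dev=A fix=E main=A work=A]
After op 11 (commit): HEAD=fix@F [dev=A fix=F main=A work=A]
After op 12 (checkout): HEAD=work@A [dev=A fix=F main=A work=A]

Answer: A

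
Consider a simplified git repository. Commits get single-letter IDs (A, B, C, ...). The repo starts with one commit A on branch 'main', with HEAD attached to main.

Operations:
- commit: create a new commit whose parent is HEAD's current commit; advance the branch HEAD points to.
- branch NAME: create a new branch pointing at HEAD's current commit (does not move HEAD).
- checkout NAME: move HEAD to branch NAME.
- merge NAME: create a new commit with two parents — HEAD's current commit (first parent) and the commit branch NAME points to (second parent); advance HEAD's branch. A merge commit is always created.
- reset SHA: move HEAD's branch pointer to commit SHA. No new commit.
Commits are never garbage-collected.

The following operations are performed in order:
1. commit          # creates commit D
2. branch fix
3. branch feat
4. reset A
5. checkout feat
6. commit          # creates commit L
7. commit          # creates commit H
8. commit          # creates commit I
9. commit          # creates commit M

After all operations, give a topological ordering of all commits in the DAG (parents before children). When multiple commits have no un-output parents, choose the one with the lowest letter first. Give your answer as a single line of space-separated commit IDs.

Answer: A D L H I M

Derivation:
After op 1 (commit): HEAD=main@D [main=D]
After op 2 (branch): HEAD=main@D [fix=D main=D]
After op 3 (branch): HEAD=main@D [feat=D fix=D main=D]
After op 4 (reset): HEAD=main@A [feat=D fix=D main=A]
After op 5 (checkout): HEAD=feat@D [feat=D fix=D main=A]
After op 6 (commit): HEAD=feat@L [feat=L fix=D main=A]
After op 7 (commit): HEAD=feat@H [feat=H fix=D main=A]
After op 8 (commit): HEAD=feat@I [feat=I fix=D main=A]
After op 9 (commit): HEAD=feat@M [feat=M fix=D main=A]
commit A: parents=[]
commit D: parents=['A']
commit H: parents=['L']
commit I: parents=['H']
commit L: parents=['D']
commit M: parents=['I']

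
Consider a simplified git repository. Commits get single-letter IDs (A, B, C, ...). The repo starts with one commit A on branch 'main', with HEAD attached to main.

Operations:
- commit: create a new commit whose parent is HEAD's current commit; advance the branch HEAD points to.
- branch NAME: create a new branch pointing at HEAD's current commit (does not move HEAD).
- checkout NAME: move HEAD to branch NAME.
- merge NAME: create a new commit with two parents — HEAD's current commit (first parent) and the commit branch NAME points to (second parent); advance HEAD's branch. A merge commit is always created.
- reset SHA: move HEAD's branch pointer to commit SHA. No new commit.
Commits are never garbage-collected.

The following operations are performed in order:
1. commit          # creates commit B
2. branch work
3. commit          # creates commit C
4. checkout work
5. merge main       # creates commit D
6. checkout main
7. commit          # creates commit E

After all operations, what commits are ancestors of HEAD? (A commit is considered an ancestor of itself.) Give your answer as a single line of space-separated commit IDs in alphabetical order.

Answer: A B C E

Derivation:
After op 1 (commit): HEAD=main@B [main=B]
After op 2 (branch): HEAD=main@B [main=B work=B]
After op 3 (commit): HEAD=main@C [main=C work=B]
After op 4 (checkout): HEAD=work@B [main=C work=B]
After op 5 (merge): HEAD=work@D [main=C work=D]
After op 6 (checkout): HEAD=main@C [main=C work=D]
After op 7 (commit): HEAD=main@E [main=E work=D]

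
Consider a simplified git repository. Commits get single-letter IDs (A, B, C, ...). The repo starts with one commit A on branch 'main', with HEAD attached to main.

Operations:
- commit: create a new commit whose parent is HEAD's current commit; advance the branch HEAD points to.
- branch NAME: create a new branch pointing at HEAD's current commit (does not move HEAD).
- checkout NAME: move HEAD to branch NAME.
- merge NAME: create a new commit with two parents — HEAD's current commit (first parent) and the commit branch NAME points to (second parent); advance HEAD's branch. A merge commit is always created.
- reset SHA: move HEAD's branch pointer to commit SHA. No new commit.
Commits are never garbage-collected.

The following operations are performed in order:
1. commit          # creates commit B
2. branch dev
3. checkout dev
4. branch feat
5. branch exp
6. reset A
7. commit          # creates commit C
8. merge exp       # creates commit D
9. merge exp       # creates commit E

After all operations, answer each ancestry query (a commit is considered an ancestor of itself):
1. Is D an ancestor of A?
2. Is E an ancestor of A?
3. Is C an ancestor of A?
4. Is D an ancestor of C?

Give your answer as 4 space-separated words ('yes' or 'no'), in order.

After op 1 (commit): HEAD=main@B [main=B]
After op 2 (branch): HEAD=main@B [dev=B main=B]
After op 3 (checkout): HEAD=dev@B [dev=B main=B]
After op 4 (branch): HEAD=dev@B [dev=B feat=B main=B]
After op 5 (branch): HEAD=dev@B [dev=B exp=B feat=B main=B]
After op 6 (reset): HEAD=dev@A [dev=A exp=B feat=B main=B]
After op 7 (commit): HEAD=dev@C [dev=C exp=B feat=B main=B]
After op 8 (merge): HEAD=dev@D [dev=D exp=B feat=B main=B]
After op 9 (merge): HEAD=dev@E [dev=E exp=B feat=B main=B]
ancestors(A) = {A}; D in? no
ancestors(A) = {A}; E in? no
ancestors(A) = {A}; C in? no
ancestors(C) = {A,C}; D in? no

Answer: no no no no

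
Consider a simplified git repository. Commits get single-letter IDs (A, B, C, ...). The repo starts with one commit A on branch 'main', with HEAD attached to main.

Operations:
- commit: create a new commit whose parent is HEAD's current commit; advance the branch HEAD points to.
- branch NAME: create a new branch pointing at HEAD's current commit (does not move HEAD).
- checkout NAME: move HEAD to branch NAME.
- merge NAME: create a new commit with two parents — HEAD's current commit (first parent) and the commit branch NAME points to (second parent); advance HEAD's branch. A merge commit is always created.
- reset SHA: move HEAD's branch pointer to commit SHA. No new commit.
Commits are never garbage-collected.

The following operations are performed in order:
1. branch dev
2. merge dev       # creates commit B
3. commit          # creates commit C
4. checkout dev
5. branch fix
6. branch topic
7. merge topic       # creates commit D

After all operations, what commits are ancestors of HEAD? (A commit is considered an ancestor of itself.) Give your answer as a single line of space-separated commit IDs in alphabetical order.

Answer: A D

Derivation:
After op 1 (branch): HEAD=main@A [dev=A main=A]
After op 2 (merge): HEAD=main@B [dev=A main=B]
After op 3 (commit): HEAD=main@C [dev=A main=C]
After op 4 (checkout): HEAD=dev@A [dev=A main=C]
After op 5 (branch): HEAD=dev@A [dev=A fix=A main=C]
After op 6 (branch): HEAD=dev@A [dev=A fix=A main=C topic=A]
After op 7 (merge): HEAD=dev@D [dev=D fix=A main=C topic=A]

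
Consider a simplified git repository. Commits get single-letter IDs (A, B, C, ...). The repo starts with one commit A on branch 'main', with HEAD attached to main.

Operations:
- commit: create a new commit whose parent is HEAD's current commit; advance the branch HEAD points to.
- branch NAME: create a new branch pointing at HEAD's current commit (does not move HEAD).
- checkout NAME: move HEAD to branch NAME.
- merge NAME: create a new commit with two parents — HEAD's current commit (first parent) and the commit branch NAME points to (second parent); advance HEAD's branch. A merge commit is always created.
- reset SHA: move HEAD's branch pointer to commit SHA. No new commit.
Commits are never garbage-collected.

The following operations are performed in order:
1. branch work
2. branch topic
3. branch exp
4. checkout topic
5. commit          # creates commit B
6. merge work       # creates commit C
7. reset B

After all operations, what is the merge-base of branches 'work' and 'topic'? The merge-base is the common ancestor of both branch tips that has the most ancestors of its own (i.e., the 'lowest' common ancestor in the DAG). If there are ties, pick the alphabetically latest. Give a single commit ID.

Answer: A

Derivation:
After op 1 (branch): HEAD=main@A [main=A work=A]
After op 2 (branch): HEAD=main@A [main=A topic=A work=A]
After op 3 (branch): HEAD=main@A [exp=A main=A topic=A work=A]
After op 4 (checkout): HEAD=topic@A [exp=A main=A topic=A work=A]
After op 5 (commit): HEAD=topic@B [exp=A main=A topic=B work=A]
After op 6 (merge): HEAD=topic@C [exp=A main=A topic=C work=A]
After op 7 (reset): HEAD=topic@B [exp=A main=A topic=B work=A]
ancestors(work=A): ['A']
ancestors(topic=B): ['A', 'B']
common: ['A']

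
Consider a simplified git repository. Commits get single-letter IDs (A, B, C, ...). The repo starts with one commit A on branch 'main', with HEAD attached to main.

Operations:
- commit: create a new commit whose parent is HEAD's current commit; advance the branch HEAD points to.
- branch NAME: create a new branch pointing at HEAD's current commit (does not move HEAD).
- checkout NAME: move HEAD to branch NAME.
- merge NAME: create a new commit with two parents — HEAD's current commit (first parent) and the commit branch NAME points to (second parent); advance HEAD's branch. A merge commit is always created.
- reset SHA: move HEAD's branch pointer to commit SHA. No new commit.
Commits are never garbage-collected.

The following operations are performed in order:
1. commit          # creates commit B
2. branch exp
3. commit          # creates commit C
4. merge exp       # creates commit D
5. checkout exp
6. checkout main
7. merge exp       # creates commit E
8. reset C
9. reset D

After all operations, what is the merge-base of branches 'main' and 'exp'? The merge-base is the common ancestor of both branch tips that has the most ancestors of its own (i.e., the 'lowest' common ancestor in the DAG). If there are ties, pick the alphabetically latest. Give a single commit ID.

After op 1 (commit): HEAD=main@B [main=B]
After op 2 (branch): HEAD=main@B [exp=B main=B]
After op 3 (commit): HEAD=main@C [exp=B main=C]
After op 4 (merge): HEAD=main@D [exp=B main=D]
After op 5 (checkout): HEAD=exp@B [exp=B main=D]
After op 6 (checkout): HEAD=main@D [exp=B main=D]
After op 7 (merge): HEAD=main@E [exp=B main=E]
After op 8 (reset): HEAD=main@C [exp=B main=C]
After op 9 (reset): HEAD=main@D [exp=B main=D]
ancestors(main=D): ['A', 'B', 'C', 'D']
ancestors(exp=B): ['A', 'B']
common: ['A', 'B']

Answer: B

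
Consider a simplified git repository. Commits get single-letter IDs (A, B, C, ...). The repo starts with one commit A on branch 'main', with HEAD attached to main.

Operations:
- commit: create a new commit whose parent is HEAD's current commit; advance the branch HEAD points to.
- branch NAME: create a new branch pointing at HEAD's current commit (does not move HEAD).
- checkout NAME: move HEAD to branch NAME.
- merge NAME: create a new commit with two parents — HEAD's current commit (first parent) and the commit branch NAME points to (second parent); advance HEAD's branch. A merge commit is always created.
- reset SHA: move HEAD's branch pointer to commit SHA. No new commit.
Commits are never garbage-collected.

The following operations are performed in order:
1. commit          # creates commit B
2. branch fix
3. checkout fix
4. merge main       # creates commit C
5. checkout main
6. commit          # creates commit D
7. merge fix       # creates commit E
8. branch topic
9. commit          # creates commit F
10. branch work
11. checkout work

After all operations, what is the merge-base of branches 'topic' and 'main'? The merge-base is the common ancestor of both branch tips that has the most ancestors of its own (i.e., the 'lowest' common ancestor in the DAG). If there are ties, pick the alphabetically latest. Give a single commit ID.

After op 1 (commit): HEAD=main@B [main=B]
After op 2 (branch): HEAD=main@B [fix=B main=B]
After op 3 (checkout): HEAD=fix@B [fix=B main=B]
After op 4 (merge): HEAD=fix@C [fix=C main=B]
After op 5 (checkout): HEAD=main@B [fix=C main=B]
After op 6 (commit): HEAD=main@D [fix=C main=D]
After op 7 (merge): HEAD=main@E [fix=C main=E]
After op 8 (branch): HEAD=main@E [fix=C main=E topic=E]
After op 9 (commit): HEAD=main@F [fix=C main=F topic=E]
After op 10 (branch): HEAD=main@F [fix=C main=F topic=E work=F]
After op 11 (checkout): HEAD=work@F [fix=C main=F topic=E work=F]
ancestors(topic=E): ['A', 'B', 'C', 'D', 'E']
ancestors(main=F): ['A', 'B', 'C', 'D', 'E', 'F']
common: ['A', 'B', 'C', 'D', 'E']

Answer: E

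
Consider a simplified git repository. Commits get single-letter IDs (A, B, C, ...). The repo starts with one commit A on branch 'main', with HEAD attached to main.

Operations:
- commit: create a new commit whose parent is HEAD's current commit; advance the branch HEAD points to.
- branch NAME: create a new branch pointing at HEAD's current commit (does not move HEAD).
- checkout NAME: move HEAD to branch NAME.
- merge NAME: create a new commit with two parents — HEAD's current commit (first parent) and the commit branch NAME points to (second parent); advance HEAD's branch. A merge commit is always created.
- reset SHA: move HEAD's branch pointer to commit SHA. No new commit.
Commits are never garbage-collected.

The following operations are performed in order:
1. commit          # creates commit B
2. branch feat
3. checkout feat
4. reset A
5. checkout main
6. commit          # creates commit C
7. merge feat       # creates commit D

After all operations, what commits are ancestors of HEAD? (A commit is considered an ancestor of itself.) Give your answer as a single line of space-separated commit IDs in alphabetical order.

Answer: A B C D

Derivation:
After op 1 (commit): HEAD=main@B [main=B]
After op 2 (branch): HEAD=main@B [feat=B main=B]
After op 3 (checkout): HEAD=feat@B [feat=B main=B]
After op 4 (reset): HEAD=feat@A [feat=A main=B]
After op 5 (checkout): HEAD=main@B [feat=A main=B]
After op 6 (commit): HEAD=main@C [feat=A main=C]
After op 7 (merge): HEAD=main@D [feat=A main=D]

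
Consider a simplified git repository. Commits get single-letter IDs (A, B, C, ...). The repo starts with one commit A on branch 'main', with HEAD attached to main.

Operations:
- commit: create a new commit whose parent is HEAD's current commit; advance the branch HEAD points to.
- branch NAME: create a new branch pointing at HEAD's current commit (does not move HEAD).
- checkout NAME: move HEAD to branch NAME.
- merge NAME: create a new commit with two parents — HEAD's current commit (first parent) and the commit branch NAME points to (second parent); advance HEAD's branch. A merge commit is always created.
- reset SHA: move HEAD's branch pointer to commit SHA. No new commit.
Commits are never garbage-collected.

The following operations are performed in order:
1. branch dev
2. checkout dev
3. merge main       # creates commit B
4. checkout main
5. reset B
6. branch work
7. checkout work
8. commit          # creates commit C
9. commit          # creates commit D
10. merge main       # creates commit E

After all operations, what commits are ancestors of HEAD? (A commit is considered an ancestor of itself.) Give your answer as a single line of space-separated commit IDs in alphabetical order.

After op 1 (branch): HEAD=main@A [dev=A main=A]
After op 2 (checkout): HEAD=dev@A [dev=A main=A]
After op 3 (merge): HEAD=dev@B [dev=B main=A]
After op 4 (checkout): HEAD=main@A [dev=B main=A]
After op 5 (reset): HEAD=main@B [dev=B main=B]
After op 6 (branch): HEAD=main@B [dev=B main=B work=B]
After op 7 (checkout): HEAD=work@B [dev=B main=B work=B]
After op 8 (commit): HEAD=work@C [dev=B main=B work=C]
After op 9 (commit): HEAD=work@D [dev=B main=B work=D]
After op 10 (merge): HEAD=work@E [dev=B main=B work=E]

Answer: A B C D E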